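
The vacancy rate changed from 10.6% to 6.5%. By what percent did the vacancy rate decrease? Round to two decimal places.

38.68%

The change is 6.5 − 10.6 = -4.1 percentage points.
Relative to the original 10.6%, that is -4.1 ÷ 10.6 ≈ -38.68%.
So the vacancy rate fell by 38.68%.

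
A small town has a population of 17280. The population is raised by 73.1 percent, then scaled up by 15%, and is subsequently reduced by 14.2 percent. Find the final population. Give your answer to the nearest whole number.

Each change multiplies by a factor: 1.731 × 1.15 × 0.858 = 1.7079777.
17280 × 1.7079777 = 29513.854656 ≈ 29514.

29514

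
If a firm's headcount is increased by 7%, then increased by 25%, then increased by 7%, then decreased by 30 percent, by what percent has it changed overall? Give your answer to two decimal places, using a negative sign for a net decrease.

The combined multiplier is 1.07 × 1.25 × 1.07 × 0.7 = 1.0017875.
That corresponds to an increase of 0.18%.

0.18%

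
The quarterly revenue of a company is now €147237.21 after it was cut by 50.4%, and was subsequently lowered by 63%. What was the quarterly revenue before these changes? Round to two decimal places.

€802295.17

The overall multiplier applied was 0.496 × 0.37 = 0.18352.
So the original quarterly revenue was €147237.21 ÷ 0.18352 ≈ €802295.17.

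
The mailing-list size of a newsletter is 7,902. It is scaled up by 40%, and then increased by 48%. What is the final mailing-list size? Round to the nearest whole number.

After the 40% increase: 7,902 × 1.4 = 11062.8.
48% increase: 11062.8 × 1.48 = 16372.944 ≈ 16,373.

16,373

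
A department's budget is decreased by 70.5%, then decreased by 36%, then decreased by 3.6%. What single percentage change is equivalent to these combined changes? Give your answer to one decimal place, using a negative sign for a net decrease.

The combined multiplier is 0.295 × 0.64 × 0.964 = 0.1820032.
That corresponds to a decrease of 81.8%.

-81.8%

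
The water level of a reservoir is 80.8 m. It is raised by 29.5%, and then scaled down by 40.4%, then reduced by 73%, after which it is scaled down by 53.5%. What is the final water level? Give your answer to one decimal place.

After the 29.5% increase: 80.8 × 1.295 = 104.636.
After the 40.4% decrease: 104.636 × 0.596 = 62.363056.
73% decrease: 62.363056 × 0.27 = 16.83802512.
After the 53.5% decrease: 16.83802512 × 0.465 = 7.8296816808 ≈ 7.8.

7.8 m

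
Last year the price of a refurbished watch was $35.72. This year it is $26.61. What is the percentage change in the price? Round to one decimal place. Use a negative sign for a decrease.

Change: $26.61 − $35.72 = -$9.11.
Relative to the original: -$9.11 ÷ $35.72 ≈ -25.5%.

-25.5%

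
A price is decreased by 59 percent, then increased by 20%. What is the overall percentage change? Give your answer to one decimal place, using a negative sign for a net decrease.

-50.8%

The combined multiplier is 0.41 × 1.2 = 0.492.
That corresponds to a decrease of 50.8%.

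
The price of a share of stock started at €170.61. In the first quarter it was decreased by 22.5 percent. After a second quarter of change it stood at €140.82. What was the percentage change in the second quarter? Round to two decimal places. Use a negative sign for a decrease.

6.50%

After the first quarter: €170.61 × 0.775 = €132.22275.
Second-quarter multiplier: €140.82 ÷ €132.22275 ≈ 1.065021.
That is a change of 6.50%.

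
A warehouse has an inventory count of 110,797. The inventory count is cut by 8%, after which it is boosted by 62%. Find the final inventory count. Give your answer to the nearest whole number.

165,132

After the 8% decrease: 110,797 × 0.92 = 101933.24.
62% increase: 101933.24 × 1.62 = 165131.8488 ≈ 165,132.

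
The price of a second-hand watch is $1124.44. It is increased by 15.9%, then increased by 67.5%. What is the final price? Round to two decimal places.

After the 15.9% increase: $1124.44 × 1.159 = $1303.22596.
Apply the 67.5% increase: $1303.22596 × 1.675 = $2182.903483 ≈ $2182.90.

$2182.90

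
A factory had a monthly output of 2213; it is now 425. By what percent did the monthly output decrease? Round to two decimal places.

Change: 425 − 2213 = -1788.
Relative to the original: -1788 ÷ 2213 ≈ -80.80%.
So the monthly output decreased by 80.80%.

80.80%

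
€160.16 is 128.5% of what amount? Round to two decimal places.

€160.16 ÷ 1.285 ≈ €124.64.

€124.64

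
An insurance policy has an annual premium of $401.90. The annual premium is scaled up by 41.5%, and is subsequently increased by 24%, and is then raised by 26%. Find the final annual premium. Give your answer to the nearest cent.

$888.52

Apply the 41.5% increase: $401.90 × 1.415 = $568.6885.
Apply the 24% increase: $568.6885 × 1.24 = $705.17374.
Apply the 26% increase: $705.17374 × 1.26 = $888.5189124 ≈ $888.52.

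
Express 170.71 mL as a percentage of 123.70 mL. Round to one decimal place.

170.71 mL ÷ 123.70 mL ≈ 138.0%.

138.0%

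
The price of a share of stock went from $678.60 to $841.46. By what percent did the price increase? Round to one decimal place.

24.0%

Change: $841.46 − $678.60 = $162.86.
Relative to the original: $162.86 ÷ $678.60 ≈ 24.0%.
So the price increased by 24.0%.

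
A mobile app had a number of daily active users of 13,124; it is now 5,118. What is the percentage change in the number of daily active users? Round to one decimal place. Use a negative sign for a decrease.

Change: 5,118 − 13,124 = -8,006.
Relative to the original: -8,006 ÷ 13,124 ≈ -61.0%.

-61.0%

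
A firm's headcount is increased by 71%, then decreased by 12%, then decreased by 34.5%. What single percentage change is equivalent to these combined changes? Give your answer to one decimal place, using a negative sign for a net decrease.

-1.4%

A 71% increase multiplies by 1.71.
Then a 12% decrease: 1.71 × 0.88 = 1.5048.
Then a 34.5% decrease: 1.5048 × 0.655 = 0.985644.
Overall factor 0.985644, i.e. -1.4%.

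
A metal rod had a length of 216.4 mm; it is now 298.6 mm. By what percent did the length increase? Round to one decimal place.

38.0%

Change: 298.6 − 216.4 = 82.2.
Relative to the original: 82.2 ÷ 216.4 ≈ 38.0%.
So the length increased by 38.0%.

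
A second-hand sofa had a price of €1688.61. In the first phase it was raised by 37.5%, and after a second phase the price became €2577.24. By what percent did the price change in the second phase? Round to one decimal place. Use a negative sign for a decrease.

After the first phase: €1688.61 × 1.375 = €2321.83875.
Second-phase multiplier: €2577.24 ÷ €2321.83875 ≈ 1.11.
That is a change of 11.0%.

11.0%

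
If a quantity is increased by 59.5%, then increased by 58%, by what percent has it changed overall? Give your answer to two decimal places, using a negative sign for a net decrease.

152.01%

The combined multiplier is 1.595 × 1.58 = 2.5201.
That corresponds to an increase of 152.01%.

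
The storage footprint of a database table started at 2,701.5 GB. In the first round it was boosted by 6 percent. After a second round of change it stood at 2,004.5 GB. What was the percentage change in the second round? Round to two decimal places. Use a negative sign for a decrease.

After the first round: 2,701.5 × 1.06 = 2863.59.
Second-round multiplier: 2,004.5 ÷ 2863.59 ≈ 0.699995.
That is a change of -30.00%.

-30.00%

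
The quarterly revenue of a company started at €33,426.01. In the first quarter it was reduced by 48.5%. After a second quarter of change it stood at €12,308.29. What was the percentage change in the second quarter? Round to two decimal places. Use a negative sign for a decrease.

-28.50%

After the first quarter: €33,426.01 × 0.515 = €17214.39515.
Second-quarter multiplier: €12,308.29 ÷ €17214.39515 ≈ 0.715.
That is a change of -28.50%.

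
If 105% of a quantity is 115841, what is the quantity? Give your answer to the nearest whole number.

110325

115841 ÷ 1.05 ≈ 110325.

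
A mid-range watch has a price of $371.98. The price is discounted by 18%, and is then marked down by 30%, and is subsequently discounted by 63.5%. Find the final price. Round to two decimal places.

Each change multiplies by a factor: 0.82 × 0.7 × 0.365 = 0.20951.
$371.98 × 0.20951 = $77.9335298 ≈ $77.93.

$77.93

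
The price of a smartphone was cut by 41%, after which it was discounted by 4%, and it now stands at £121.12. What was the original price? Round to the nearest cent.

Undoing the 4% decrease: £121.12 ÷ 0.96 ≈ £126.166667.
Undoing the 41% decrease: £126.166667 ÷ 0.59 ≈ £213.84.

£213.84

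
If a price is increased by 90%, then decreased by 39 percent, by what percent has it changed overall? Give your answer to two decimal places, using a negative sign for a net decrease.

15.90%

The combined multiplier is 1.9 × 0.61 = 1.159.
That corresponds to an increase of 15.90%.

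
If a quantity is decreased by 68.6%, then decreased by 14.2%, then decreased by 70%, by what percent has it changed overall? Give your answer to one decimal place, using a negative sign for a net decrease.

-91.9%

A 68.6% decrease multiplies by 0.314.
Then a 14.2% decrease: 0.314 × 0.858 = 0.269412.
Then a 70% decrease: 0.269412 × 0.3 = 0.0808236.
Overall factor 0.0808236, i.e. -91.9%.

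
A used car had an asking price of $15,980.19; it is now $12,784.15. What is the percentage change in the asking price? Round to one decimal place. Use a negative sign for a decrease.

-20.0%

Change: $12,784.15 − $15,980.19 = -$3,196.04.
Relative to the original: -$3,196.04 ÷ $15,980.19 ≈ -20.0%.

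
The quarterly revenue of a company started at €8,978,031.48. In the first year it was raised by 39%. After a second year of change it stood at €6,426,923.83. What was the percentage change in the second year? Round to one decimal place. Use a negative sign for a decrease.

-48.5%

After the first year: €8,978,031.48 × 1.39 = €12479463.7572.
Second-year multiplier: €6,426,923.83 ÷ €12479463.7572 ≈ 0.515.
That is a change of -48.5%.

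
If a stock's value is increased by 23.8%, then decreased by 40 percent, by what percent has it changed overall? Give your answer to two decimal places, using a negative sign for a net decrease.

A 23.8% increase multiplies by 1.238.
Then a 40% decrease: 1.238 × 0.6 = 0.7428.
Overall factor 0.7428, i.e. -25.72%.

-25.72%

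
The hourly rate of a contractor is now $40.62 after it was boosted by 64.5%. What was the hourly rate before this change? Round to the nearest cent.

$24.69

The overall multiplier applied was 1.645.
So the original hourly rate was $40.62 ÷ 1.645 ≈ $24.69.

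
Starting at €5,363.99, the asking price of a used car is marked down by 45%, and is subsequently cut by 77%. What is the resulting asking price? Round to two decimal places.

€678.54

Each change multiplies by a factor: 0.55 × 0.23 = 0.1265.
€5,363.99 × 0.1265 = €678.544735 ≈ €678.54.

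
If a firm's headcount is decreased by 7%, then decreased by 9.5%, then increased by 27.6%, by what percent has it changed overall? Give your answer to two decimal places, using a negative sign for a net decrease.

The combined multiplier is 0.93 × 0.905 × 1.276 = 1.0739454.
That corresponds to an increase of 7.39%.

7.39%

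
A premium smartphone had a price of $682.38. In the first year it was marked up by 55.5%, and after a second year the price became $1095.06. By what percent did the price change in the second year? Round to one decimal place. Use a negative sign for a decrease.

After the first year: $682.38 × 1.555 = $1061.1009.
Second-year multiplier: $1095.06 ÷ $1061.1009 ≈ 1.032.
That is a change of 3.2%.

3.2%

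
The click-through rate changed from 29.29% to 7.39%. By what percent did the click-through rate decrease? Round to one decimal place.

74.8%

The change is 7.39 − 29.29 = -21.90 percentage points.
Relative to the original 29.29%, that is -21.90 ÷ 29.29 ≈ -74.8%.
So the click-through rate fell by 74.8%.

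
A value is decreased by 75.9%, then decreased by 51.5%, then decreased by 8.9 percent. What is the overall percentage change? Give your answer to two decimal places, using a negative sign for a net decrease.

-89.35%

A 75.9% decrease multiplies by 0.241.
Then a 51.5% decrease: 0.241 × 0.485 = 0.116885.
Then an 8.9% decrease: 0.116885 × 0.911 = 0.106482235.
Overall factor 0.106482235, i.e. -89.35%.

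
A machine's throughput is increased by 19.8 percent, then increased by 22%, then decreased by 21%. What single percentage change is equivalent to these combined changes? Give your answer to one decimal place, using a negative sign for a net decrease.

A 19.8% increase multiplies by 1.198.
Then a 22% increase: 1.198 × 1.22 = 1.46156.
Then a 21% decrease: 1.46156 × 0.79 = 1.1546324.
Overall factor 1.1546324, i.e. 15.5%.

15.5%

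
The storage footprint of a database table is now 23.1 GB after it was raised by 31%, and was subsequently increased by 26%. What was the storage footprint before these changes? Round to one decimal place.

The overall multiplier applied was 1.31 × 1.26 = 1.6506.
So the original storage footprint was 23.1 ÷ 1.6506 ≈ 14.0 GB.

14.0 GB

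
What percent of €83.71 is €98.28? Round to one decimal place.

117.4%

€98.28 ÷ €83.71 ≈ 117.4%.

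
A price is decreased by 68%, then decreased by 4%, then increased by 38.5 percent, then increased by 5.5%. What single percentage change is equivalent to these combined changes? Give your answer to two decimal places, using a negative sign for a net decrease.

-55.11%

The combined multiplier is 0.32 × 0.96 × 1.385 × 1.055 = 0.44887296.
That corresponds to a decrease of 55.11%.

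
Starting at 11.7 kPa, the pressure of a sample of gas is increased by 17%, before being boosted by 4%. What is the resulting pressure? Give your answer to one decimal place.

14.2 kPa

After the 17% increase: 11.7 × 1.17 = 13.689.
After the 4% increase: 13.689 × 1.04 = 14.23656 ≈ 14.2.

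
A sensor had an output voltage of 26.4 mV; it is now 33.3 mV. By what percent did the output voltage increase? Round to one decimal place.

Change: 33.3 − 26.4 = 6.9.
Relative to the original: 6.9 ÷ 26.4 ≈ 26.1%.
So the output voltage increased by 26.1%.

26.1%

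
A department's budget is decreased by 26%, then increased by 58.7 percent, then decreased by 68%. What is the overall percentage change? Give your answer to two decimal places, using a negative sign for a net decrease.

The combined multiplier is 0.74 × 1.587 × 0.32 = 0.3758016.
That corresponds to a decrease of 62.42%.

-62.42%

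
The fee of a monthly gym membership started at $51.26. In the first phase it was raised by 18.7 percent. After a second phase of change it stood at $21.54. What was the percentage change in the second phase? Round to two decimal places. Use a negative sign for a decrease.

After the first phase: $51.26 × 1.187 = $60.84562.
Second-phase multiplier: $21.54 ÷ $60.84562 ≈ 0.354011.
That is a change of -64.60%.

-64.60%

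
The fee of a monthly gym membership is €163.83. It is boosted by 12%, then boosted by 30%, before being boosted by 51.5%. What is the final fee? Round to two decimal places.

€361.38

12% increase: €163.83 × 1.12 = €183.4896.
After the 30% increase: €183.4896 × 1.3 = €238.53648.
After the 51.5% increase: €238.53648 × 1.515 = €361.3827672 ≈ €361.38.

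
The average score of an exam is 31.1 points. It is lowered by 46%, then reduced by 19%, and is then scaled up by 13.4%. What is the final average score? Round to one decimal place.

Apply the 46% decrease: 31.1 × 0.54 = 16.794.
Apply the 19% decrease: 16.794 × 0.81 = 13.60314.
After the 13.4% increase: 13.60314 × 1.134 = 15.42596076 ≈ 15.4.

15.4 points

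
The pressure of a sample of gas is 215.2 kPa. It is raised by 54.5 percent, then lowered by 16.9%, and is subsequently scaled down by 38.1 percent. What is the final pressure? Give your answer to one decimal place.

Each change multiplies by a factor: 1.545 × 0.831 × 0.619 = 0.794731005.
215.2 × 0.794731005 = 171.026112276 ≈ 171.0.

171.0 kPa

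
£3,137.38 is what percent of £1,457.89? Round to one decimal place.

£3,137.38 ÷ £1,457.89 ≈ 215.2%.

215.2%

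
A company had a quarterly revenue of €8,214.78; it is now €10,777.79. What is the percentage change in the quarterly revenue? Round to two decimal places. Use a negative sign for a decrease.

31.20%

Change: €10,777.79 − €8,214.78 = €2,563.01.
Relative to the original: €2,563.01 ÷ €8,214.78 ≈ 31.20%.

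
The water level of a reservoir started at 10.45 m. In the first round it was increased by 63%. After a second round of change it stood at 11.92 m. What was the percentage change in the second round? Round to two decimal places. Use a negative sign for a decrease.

After the first round: 10.45 × 1.63 = 17.0335.
Second-round multiplier: 11.92 ÷ 17.0335 ≈ 0.699797.
That is a change of -30.02%.

-30.02%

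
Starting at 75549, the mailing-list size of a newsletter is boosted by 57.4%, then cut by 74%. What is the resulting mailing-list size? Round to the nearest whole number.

30918

Each change multiplies by a factor: 1.574 × 0.26 = 0.40924.
75549 × 0.40924 = 30917.67276 ≈ 30918.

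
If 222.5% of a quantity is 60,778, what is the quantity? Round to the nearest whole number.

27,316

60,778 ÷ 2.225 ≈ 27,316.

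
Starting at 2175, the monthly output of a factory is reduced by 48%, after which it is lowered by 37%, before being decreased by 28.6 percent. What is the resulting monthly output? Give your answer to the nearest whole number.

After the 48% decrease: 2175 × 0.52 = 1131.
37% decrease: 1131 × 0.63 = 712.53.
After the 28.6% decrease: 712.53 × 0.714 = 508.74642 ≈ 509.

509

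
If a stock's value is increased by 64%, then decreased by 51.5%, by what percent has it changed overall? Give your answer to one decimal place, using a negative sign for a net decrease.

The combined multiplier is 1.64 × 0.485 = 0.7954.
That corresponds to a decrease of 20.5%.

-20.5%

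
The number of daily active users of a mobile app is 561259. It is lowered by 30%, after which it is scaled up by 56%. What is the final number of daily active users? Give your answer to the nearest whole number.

Apply the 30% decrease: 561259 × 0.7 = 392881.3.
Apply the 56% increase: 392881.3 × 1.56 = 612894.828 ≈ 612895.

612895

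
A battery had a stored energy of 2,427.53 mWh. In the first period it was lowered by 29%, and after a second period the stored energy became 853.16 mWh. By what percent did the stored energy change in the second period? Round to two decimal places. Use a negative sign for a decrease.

-50.50%

After the first period: 2,427.53 × 0.71 = 1723.5463.
Second-period multiplier: 853.16 ÷ 1723.5463 ≈ 0.495003.
That is a change of -50.50%.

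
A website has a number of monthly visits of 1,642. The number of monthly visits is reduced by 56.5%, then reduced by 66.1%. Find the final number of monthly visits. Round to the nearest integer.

After the 56.5% decrease: 1,642 × 0.435 = 714.27.
After the 66.1% decrease: 714.27 × 0.339 = 242.13753 ≈ 242.

242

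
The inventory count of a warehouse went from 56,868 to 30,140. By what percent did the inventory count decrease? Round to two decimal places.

47.00%

Change: 30,140 − 56,868 = -26,728.
Relative to the original: -26,728 ÷ 56,868 ≈ -47.00%.
So the inventory count decreased by 47.00%.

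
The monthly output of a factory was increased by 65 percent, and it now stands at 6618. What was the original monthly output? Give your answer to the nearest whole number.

The overall multiplier applied was 1.65.
So the original monthly output was 6618 ÷ 1.65 ≈ 4011.

4011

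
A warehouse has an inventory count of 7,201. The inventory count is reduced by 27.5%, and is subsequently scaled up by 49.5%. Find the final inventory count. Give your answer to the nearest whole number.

7,805

Each change multiplies by a factor: 0.725 × 1.495 = 1.083875.
7,201 × 1.083875 = 7804.983875 ≈ 7,805.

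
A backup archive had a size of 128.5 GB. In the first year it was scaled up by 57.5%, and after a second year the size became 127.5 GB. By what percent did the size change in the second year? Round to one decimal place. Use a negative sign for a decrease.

-37.0%

After the first year: 128.5 × 1.575 = 202.3875.
Second-year multiplier: 127.5 ÷ 202.3875 ≈ 0.62998.
That is a change of -37.0%.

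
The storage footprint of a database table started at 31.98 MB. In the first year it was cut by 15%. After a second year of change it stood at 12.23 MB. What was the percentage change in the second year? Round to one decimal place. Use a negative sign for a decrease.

After the first year: 31.98 × 0.85 = 27.183.
Second-year multiplier: 12.23 ÷ 27.183 ≈ 0.44991.
That is a change of -55.0%.

-55.0%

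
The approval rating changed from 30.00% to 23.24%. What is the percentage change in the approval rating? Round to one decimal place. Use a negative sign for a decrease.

The change is 23.24 − 30.00 = -6.76 percentage points.
Relative to the original 30.00%, that is -6.76 ÷ 30.00 ≈ -22.5%.

-22.5%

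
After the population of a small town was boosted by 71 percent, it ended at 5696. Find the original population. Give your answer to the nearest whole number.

3331

The overall multiplier applied was 1.71.
So the original population was 5696 ÷ 1.71 ≈ 3331.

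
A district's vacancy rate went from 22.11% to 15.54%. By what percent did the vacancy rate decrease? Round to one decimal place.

The change is 15.54 − 22.11 = -6.57 percentage points.
Relative to the original 22.11%, that is -6.57 ÷ 22.11 ≈ -29.7%.
So the vacancy rate fell by 29.7%.

29.7%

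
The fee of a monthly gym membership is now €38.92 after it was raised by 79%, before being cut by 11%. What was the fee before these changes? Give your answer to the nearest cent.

Undoing the 11% decrease: €38.92 ÷ 0.89 ≈ €43.730337.
Undoing the 79% increase: €43.730337 ÷ 1.79 ≈ €24.43.

€24.43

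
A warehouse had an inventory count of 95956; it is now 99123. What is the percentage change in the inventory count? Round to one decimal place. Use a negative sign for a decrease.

3.3%

Change: 99123 − 95956 = 3167.
Relative to the original: 3167 ÷ 95956 ≈ 3.3%.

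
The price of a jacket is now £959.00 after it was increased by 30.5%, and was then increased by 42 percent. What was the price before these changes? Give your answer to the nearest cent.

£517.51

Undoing the 42% increase: £959.00 ÷ 1.42 ≈ £675.352113.
Undoing the 30.5% increase: £675.352113 ÷ 1.305 ≈ £517.51.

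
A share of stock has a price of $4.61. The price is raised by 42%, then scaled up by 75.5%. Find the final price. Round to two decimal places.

$11.49

42% increase: $4.61 × 1.42 = $6.5462.
After the 75.5% increase: $6.5462 × 1.755 = $11.488581 ≈ $11.49.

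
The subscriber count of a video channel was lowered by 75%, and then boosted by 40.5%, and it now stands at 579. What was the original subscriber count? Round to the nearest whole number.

1648

The overall multiplier applied was 0.25 × 1.405 = 0.35125.
So the original subscriber count was 579 ÷ 0.35125 ≈ 1648.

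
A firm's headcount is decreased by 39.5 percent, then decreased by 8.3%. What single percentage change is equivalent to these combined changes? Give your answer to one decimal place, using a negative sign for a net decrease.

-44.5%

The combined multiplier is 0.605 × 0.917 = 0.554785.
That corresponds to a decrease of 44.5%.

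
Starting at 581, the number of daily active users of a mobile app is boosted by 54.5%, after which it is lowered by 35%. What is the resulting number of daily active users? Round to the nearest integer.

54.5% increase: 581 × 1.545 = 897.645.
Apply the 35% decrease: 897.645 × 0.65 = 583.46925 ≈ 583.

583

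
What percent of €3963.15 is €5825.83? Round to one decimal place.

147.0%

€5825.83 ÷ €3963.15 ≈ 147.0%.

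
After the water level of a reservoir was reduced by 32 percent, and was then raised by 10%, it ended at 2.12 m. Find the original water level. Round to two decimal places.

The overall multiplier applied was 0.68 × 1.1 = 0.748.
So the original water level was 2.12 ÷ 0.748 ≈ 2.83 m.

2.83 m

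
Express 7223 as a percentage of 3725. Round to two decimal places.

7223 ÷ 3725 ≈ 193.91%.

193.91%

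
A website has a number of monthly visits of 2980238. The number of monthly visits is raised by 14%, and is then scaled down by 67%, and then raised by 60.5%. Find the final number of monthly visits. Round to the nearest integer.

1799471

Each change multiplies by a factor: 1.14 × 0.33 × 1.605 = 0.603801.
2980238 × 0.603801 = 1799470.684638 ≈ 1799471.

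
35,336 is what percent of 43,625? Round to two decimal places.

35,336 ÷ 43,625 ≈ 81.00%.

81.00%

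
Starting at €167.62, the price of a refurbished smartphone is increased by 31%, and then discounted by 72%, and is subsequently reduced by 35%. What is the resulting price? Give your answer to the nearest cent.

After the 31% increase: €167.62 × 1.31 = €219.5822.
Apply the 72% decrease: €219.5822 × 0.28 = €61.483016.
Apply the 35% decrease: €61.483016 × 0.65 = €39.9639604 ≈ €39.96.

€39.96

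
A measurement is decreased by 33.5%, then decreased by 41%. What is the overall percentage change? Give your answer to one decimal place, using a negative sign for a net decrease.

The combined multiplier is 0.665 × 0.59 = 0.39235.
That corresponds to a decrease of 60.8%.

-60.8%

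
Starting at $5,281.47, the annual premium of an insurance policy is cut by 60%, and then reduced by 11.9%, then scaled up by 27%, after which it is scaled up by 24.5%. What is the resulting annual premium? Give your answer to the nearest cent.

$2,942.82

Each change multiplies by a factor: 0.4 × 0.881 × 1.27 × 1.245 = 0.55719726.
$5,281.47 × 0.55719726 = $2942.8206127722 ≈ $2,942.82.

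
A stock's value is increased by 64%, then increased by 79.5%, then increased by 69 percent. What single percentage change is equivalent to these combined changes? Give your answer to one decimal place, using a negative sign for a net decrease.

397.5%

The combined multiplier is 1.64 × 1.795 × 1.69 = 4.975022.
That corresponds to an increase of 397.5%.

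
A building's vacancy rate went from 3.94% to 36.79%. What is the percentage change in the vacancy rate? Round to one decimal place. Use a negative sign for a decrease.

The change is 36.79 − 3.94 = 32.85 percentage points.
Relative to the original 3.94%, that is 32.85 ÷ 3.94 ≈ 833.8%.

833.8%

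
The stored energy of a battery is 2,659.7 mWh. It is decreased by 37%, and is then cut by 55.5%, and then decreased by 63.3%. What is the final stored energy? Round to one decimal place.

Each change multiplies by a factor: 0.63 × 0.445 × 0.367 = 0.10288845.
2,659.7 × 0.10288845 = 273.652410465 ≈ 273.7.

273.7 mWh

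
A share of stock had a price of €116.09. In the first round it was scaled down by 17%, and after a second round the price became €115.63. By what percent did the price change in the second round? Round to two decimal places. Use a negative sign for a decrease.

20.00%

After the first round: €116.09 × 0.83 = €96.3547.
Second-round multiplier: €115.63 ÷ €96.3547 ≈ 1.200045.
That is a change of 20.00%.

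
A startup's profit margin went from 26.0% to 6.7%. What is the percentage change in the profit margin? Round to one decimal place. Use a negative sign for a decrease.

-74.2%

The change is 6.7 − 26.0 = -19.3 percentage points.
Relative to the original 26.0%, that is -19.3 ÷ 26.0 ≈ -74.2%.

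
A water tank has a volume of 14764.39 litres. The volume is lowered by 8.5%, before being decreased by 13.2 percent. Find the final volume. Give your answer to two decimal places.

Each change multiplies by a factor: 0.915 × 0.868 = 0.79422.
14764.39 × 0.79422 = 11726.1738258 ≈ 11726.17.

11726.17 litres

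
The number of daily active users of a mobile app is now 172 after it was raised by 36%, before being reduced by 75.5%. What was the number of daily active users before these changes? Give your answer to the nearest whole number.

Undoing the 75.5% decrease: 172 ÷ 0.245 ≈ 702.040816.
Undoing the 36% increase: 702.040816 ÷ 1.36 ≈ 516.

516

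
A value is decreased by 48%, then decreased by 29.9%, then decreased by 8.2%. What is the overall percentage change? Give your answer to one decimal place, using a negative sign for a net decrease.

A 48% decrease multiplies by 0.52.
Then a 29.9% decrease: 0.52 × 0.701 = 0.36452.
Then an 8.2% decrease: 0.36452 × 0.918 = 0.33462936.
Overall factor 0.33462936, i.e. -66.5%.

-66.5%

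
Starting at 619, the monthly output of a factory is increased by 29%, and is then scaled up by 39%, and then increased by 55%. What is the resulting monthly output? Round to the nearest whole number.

1720

Apply the 29% increase: 619 × 1.29 = 798.51.
39% increase: 798.51 × 1.39 = 1109.9289.
After the 55% increase: 1109.9289 × 1.55 = 1720.389795 ≈ 1720.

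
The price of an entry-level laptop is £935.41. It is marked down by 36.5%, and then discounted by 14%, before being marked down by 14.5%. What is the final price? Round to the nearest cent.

£436.76

After the 36.5% decrease: £935.41 × 0.635 = £593.98535.
14% decrease: £593.98535 × 0.86 = £510.827401.
Apply the 14.5% decrease: £510.827401 × 0.855 = £436.757427855 ≈ £436.76.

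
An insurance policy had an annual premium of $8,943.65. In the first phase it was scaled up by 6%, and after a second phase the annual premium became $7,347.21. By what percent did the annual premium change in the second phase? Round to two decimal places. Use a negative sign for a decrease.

After the first phase: $8,943.65 × 1.06 = $9480.269.
Second-phase multiplier: $7,347.21 ÷ $9480.269 ≈ 0.775.
That is a change of -22.50%.

-22.50%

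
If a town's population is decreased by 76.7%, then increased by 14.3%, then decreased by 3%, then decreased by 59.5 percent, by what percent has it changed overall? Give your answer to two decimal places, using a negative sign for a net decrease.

The combined multiplier is 0.233 × 1.143 × 0.97 × 0.405 = 0.10462341915.
That corresponds to a decrease of 89.54%.

-89.54%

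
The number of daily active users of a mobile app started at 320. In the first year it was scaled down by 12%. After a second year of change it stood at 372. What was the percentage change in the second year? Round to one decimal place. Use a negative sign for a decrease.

After the first year: 320 × 0.88 = 281.6.
Second-year multiplier: 372 ÷ 281.6 ≈ 1.32102.
That is a change of 32.1%.

32.1%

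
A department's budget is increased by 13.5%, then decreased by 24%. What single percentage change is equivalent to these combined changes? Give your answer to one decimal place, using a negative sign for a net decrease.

The combined multiplier is 1.135 × 0.76 = 0.8626.
That corresponds to a decrease of 13.7%.

-13.7%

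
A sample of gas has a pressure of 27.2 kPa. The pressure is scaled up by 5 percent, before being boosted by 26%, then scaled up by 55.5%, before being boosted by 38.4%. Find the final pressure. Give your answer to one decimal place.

77.4 kPa

Each change multiplies by a factor: 1.05 × 1.26 × 1.555 × 1.384 = 2.84725476.
27.2 × 2.84725476 = 77.445329472 ≈ 77.4.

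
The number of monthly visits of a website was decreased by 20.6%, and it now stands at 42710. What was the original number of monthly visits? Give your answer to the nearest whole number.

53791

The overall multiplier applied was 0.794.
So the original number of monthly visits was 42710 ÷ 0.794 ≈ 53791.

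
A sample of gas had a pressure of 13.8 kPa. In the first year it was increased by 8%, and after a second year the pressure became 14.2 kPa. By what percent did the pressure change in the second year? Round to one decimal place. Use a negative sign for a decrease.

After the first year: 13.8 × 1.08 = 14.904.
Second-year multiplier: 14.2 ÷ 14.904 ≈ 0.95276.
That is a change of -4.7%.

-4.7%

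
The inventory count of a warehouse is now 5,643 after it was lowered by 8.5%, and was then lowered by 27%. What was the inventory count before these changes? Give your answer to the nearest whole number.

8,448

Undoing the 27% decrease: 5,643 ÷ 0.73 ≈ 7730.136986.
Undoing the 8.5% decrease: 7730.136986 ÷ 0.915 ≈ 8,448.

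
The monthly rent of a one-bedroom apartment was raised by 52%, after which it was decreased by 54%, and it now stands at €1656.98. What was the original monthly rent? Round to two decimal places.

€2369.82

Undoing the 54% decrease: €1656.98 ÷ 0.46 ≈ €3602.130435.
Undoing the 52% increase: €3602.130435 ÷ 1.52 ≈ €2369.82.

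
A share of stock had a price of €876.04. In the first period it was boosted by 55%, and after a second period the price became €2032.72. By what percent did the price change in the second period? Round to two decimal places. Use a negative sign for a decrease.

After the first period: €876.04 × 1.55 = €1357.862.
Second-period multiplier: €2032.72 ÷ €1357.862 ≈ 1.497.
That is a change of 49.70%.

49.70%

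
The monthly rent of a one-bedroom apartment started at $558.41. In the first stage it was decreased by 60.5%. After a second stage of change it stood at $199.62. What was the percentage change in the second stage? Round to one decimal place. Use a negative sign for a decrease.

-9.5%

After the first stage: $558.41 × 0.395 = $220.57195.
Second-stage multiplier: $199.62 ÷ $220.57195 ≈ 0.90501.
That is a change of -9.5%.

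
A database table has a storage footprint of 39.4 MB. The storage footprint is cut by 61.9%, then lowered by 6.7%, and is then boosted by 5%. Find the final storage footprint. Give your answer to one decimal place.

Apply the 61.9% decrease: 39.4 × 0.381 = 15.0114.
Apply the 6.7% decrease: 15.0114 × 0.933 = 14.0056362.
Apply the 5% increase: 14.0056362 × 1.05 = 14.70591801 ≈ 14.7.

14.7 MB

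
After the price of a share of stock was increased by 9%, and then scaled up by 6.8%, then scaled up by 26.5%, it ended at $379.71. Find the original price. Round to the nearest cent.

$257.85

Undoing the 26.5% increase: $379.71 ÷ 1.265 ≈ $300.166008.
Undoing the 6.8% increase: $300.166008 ÷ 1.068 ≈ $281.054315.
Undoing the 9% increase: $281.054315 ÷ 1.09 ≈ $257.85.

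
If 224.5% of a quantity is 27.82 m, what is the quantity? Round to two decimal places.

27.82 m ÷ 2.245 ≈ 12.39 m.

12.39 m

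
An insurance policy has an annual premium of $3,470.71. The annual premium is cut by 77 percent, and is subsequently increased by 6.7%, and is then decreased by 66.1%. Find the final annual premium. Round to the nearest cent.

$288.74

Apply the 77% decrease: $3,470.71 × 0.23 = $798.2633.
6.7% increase: $798.2633 × 1.067 = $851.7469411.
After the 66.1% decrease: $851.7469411 × 0.339 = $288.7422130329 ≈ $288.74.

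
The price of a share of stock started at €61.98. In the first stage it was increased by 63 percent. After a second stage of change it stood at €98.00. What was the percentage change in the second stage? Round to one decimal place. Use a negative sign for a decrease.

After the first stage: €61.98 × 1.63 = €101.0274.
Second-stage multiplier: €98.00 ÷ €101.0274 ≈ 0.97003.
That is a change of -3.0%.

-3.0%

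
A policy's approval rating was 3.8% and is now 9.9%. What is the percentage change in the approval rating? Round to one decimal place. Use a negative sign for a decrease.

The change is 9.9 − 3.8 = 6.1 percentage points.
Relative to the original 3.8%, that is 6.1 ÷ 3.8 ≈ 160.5%.

160.5%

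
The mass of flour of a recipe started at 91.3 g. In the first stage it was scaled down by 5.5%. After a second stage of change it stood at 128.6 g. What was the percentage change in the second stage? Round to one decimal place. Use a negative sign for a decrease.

After the first stage: 91.3 × 0.945 = 86.2785.
Second-stage multiplier: 128.6 ÷ 86.2785 ≈ 1.49052.
That is a change of 49.1%.

49.1%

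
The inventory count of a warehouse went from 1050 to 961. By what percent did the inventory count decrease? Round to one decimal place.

8.5%

Change: 961 − 1050 = -89.
Relative to the original: -89 ÷ 1050 ≈ -8.5%.
So the inventory count decreased by 8.5%.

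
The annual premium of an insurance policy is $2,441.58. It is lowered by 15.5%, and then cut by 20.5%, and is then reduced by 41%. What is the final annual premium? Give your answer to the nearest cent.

Apply the 15.5% decrease: $2,441.58 × 0.845 = $2063.1351.
Apply the 20.5% decrease: $2063.1351 × 0.795 = $1640.1924045.
After the 41% decrease: $1640.1924045 × 0.59 = $967.713518655 ≈ $967.71.

$967.71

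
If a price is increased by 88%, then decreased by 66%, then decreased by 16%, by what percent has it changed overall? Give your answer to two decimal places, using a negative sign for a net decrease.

-46.31%

The combined multiplier is 1.88 × 0.34 × 0.84 = 0.536928.
That corresponds to a decrease of 46.31%.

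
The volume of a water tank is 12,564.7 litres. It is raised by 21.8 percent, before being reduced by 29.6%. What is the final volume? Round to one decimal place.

10,773.9 litres

Apply the 21.8% increase: 12,564.7 × 1.218 = 15303.8046.
After the 29.6% decrease: 15303.8046 × 0.704 = 10773.8784384 ≈ 10,773.9.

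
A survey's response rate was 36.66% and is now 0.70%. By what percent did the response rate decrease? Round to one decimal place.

98.1%

The change is 0.70 − 36.66 = -35.96 percentage points.
Relative to the original 36.66%, that is -35.96 ÷ 36.66 ≈ -98.1%.
So the response rate fell by 98.1%.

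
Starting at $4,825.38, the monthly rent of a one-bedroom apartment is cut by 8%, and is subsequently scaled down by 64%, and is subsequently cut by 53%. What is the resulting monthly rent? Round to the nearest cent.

Each change multiplies by a factor: 0.92 × 0.36 × 0.47 = 0.155664.
$4,825.38 × 0.155664 = $751.13795232 ≈ $751.14.

$751.14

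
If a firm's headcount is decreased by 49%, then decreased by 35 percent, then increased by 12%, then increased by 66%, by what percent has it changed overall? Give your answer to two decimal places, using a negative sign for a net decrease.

The combined multiplier is 0.51 × 0.65 × 1.12 × 1.66 = 0.6163248.
That corresponds to a decrease of 38.37%.

-38.37%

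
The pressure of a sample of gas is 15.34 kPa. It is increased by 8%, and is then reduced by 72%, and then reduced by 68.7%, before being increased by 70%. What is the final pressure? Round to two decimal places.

2.47 kPa

8% increase: 15.34 × 1.08 = 16.5672.
72% decrease: 16.5672 × 0.28 = 4.638816.
68.7% decrease: 4.638816 × 0.313 = 1.451949408.
70% increase: 1.451949408 × 1.7 = 2.4683139936 ≈ 2.47.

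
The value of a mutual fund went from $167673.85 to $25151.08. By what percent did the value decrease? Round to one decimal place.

Change: $25151.08 − $167673.85 = -$142522.77.
Relative to the original: -$142522.77 ÷ $167673.85 ≈ -85.0%.
So the value decreased by 85.0%.

85.0%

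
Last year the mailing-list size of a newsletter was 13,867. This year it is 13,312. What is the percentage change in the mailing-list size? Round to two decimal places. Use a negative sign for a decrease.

-4.00%

Change: 13,312 − 13,867 = -555.
Relative to the original: -555 ÷ 13,867 ≈ -4.00%.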